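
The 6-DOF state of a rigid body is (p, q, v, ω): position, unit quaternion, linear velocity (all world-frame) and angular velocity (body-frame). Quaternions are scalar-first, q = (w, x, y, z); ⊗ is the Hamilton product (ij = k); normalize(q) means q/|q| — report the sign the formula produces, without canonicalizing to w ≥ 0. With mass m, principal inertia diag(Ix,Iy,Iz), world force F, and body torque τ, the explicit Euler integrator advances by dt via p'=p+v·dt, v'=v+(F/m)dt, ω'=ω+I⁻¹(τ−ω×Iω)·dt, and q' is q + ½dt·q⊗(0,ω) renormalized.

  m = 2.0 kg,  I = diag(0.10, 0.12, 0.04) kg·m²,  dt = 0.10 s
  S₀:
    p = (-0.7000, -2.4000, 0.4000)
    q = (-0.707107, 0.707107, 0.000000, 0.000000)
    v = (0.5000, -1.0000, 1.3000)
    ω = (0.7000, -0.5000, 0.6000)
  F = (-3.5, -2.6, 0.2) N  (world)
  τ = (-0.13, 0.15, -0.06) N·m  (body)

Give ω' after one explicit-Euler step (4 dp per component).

ω' = (0.5460, -0.3960, 0.4675)

α = I⁻¹(τ − ω×Iω) = (-1.5400, 1.0400, -1.3250)
ω + α·dt = (0.5460, -0.3960, 0.4675)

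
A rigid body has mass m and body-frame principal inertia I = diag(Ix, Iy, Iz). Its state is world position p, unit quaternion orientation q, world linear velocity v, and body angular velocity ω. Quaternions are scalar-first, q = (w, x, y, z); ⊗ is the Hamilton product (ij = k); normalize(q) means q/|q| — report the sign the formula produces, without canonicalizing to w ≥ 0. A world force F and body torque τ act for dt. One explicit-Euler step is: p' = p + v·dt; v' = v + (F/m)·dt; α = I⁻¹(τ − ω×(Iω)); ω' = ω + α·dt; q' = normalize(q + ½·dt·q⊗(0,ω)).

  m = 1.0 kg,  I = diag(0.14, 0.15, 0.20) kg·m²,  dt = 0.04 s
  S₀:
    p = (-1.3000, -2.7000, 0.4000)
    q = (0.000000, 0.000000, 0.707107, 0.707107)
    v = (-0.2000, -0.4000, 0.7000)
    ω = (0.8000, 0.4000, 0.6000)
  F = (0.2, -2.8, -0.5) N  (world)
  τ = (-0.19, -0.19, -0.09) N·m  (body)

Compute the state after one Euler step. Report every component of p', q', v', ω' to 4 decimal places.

p' = (-1.3080, -2.7160, 0.4280)
q' = (-0.0141, 0.0028, 0.7183, 0.6956)
v' = (-0.1920, -0.5120, 0.6800)
ω' = (0.7423, 0.3570, 0.5814)

ω×(Iω) gyroscopic = (0.0120, -0.0288, 0.0032)
α = I⁻¹(τ − ω×Iω) = (-1.4429, -1.0747, -0.4660)
new body rate ω' = (0.7423, 0.3570, 0.5814)
q⊗(0,ω) = (-0.7071070, 0.1414214, 0.5656856, -0.5656856)
updated quaternion q' = (-0.0141, 0.0028, 0.7183, 0.6956)
p + v·dt = (-1.3080, -2.7160, 0.4280)
v + (F/m)dt = (-0.1920, -0.5120, 0.6800)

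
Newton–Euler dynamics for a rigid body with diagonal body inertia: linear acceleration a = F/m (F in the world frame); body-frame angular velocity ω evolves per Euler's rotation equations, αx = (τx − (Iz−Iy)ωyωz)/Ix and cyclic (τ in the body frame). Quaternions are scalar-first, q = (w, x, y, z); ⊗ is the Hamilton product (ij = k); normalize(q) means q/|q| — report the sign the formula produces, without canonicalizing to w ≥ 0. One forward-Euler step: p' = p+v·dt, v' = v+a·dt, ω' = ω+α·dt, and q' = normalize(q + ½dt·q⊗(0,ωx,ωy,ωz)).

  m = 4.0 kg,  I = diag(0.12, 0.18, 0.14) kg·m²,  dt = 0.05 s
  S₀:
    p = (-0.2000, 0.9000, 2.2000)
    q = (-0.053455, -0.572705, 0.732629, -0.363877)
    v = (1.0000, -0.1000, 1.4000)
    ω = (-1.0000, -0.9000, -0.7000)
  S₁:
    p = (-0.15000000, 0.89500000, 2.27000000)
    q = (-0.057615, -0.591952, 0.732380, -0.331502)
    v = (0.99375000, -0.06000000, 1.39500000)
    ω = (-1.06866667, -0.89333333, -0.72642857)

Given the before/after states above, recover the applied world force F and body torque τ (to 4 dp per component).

ω₁ − ω₀ = (-0.06866667, 0.00666667, -0.02642857)
ω₀×(Iω₀) = (-0.0252, -0.0140, 0.0540)
applied torque τ = (-0.1900, 0.0100, -0.0200)
v₁ − v₀ = (-0.00625000, 0.04000000, -0.00500000)
F = m·Δv/dt = (-0.5000, 3.2000, -0.4000)

F = (-0.5000, 3.2000, -0.4000)
τ = (-0.1900, 0.0100, -0.0200)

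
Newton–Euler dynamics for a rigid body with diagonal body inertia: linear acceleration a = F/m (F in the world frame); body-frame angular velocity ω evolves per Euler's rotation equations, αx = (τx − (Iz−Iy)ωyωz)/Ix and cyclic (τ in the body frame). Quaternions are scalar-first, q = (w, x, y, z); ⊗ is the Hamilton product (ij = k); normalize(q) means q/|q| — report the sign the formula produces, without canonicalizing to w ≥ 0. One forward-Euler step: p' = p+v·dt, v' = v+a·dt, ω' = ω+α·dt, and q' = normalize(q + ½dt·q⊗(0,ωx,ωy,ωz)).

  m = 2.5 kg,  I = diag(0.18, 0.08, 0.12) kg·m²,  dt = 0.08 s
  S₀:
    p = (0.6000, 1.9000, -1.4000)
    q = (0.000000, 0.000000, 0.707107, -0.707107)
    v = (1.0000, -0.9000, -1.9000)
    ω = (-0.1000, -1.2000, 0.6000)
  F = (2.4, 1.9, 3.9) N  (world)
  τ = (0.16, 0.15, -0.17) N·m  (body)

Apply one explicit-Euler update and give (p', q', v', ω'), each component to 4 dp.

p' = (0.6800, 1.8280, -1.5520)
q' = (0.0508, -0.0169, 0.7089, -0.7033)
v' = (1.0768, -0.8392, -1.7752)
ω' = (-0.0161, -1.0464, 0.4947)

a = F/m = (0.9600, 0.7600, 1.5600)
p + v·dt = (0.6800, 1.8280, -1.5520)
new velocity v' = (1.0768, -0.8392, -1.7752)
angular accel α = (1.0489, 1.9200, -1.3167)
new body rate ω' = (-0.0161, -1.0464, 0.4947)
q⊗(0,ω) = (1.2727926, -0.4242642, 0.0707107, 0.0707107)
q' = normalize(q + ½dt·q⊗(0,ω)) = (0.0508, -0.0169, 0.7089, -0.7033)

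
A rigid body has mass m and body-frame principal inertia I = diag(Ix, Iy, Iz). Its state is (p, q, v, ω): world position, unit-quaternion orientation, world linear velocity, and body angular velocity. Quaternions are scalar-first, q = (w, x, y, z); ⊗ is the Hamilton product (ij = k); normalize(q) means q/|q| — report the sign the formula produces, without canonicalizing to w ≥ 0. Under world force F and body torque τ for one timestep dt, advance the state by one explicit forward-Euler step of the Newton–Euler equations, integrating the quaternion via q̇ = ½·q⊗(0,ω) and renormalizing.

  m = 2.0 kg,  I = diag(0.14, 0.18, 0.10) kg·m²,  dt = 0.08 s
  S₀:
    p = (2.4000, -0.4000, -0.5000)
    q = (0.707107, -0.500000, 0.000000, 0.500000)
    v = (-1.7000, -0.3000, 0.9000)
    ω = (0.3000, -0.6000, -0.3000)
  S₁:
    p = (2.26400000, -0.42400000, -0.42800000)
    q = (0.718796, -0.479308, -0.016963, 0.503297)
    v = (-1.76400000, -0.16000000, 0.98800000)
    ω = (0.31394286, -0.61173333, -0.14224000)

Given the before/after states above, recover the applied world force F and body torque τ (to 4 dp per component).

velocity change Δv = (-0.06400000, 0.14000000, 0.08800000)
F = m·Δv/dt = (-1.6000, 3.5000, 2.2000)
Δω = ω₁−ω₀ = (0.01394286, -0.01173333, 0.15776000)
applied torque τ = (0.0100, -0.0300, 0.1900)

F = (-1.6000, 3.5000, 2.2000)
τ = (0.0100, -0.0300, 0.1900)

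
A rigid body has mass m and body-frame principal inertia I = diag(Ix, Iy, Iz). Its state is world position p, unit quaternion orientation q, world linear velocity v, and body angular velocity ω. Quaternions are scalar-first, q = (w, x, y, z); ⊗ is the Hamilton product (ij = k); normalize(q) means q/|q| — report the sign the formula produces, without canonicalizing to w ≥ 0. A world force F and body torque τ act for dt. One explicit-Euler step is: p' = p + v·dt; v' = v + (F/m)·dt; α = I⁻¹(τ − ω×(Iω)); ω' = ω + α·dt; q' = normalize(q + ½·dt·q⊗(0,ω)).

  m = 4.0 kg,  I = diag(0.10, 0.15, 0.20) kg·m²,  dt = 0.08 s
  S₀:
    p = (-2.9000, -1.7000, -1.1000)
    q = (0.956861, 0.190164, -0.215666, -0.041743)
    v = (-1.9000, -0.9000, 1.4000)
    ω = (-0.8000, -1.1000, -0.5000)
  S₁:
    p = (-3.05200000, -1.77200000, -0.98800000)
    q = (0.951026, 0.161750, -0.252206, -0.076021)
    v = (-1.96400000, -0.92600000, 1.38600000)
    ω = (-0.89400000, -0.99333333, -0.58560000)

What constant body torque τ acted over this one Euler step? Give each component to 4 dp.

Δω = ω₁−ω₀ = (-0.09400000, 0.10666667, -0.08560000)
I·α + gyro = (-0.0900, 0.1600, -0.1700)

τ = (-0.0900, 0.1600, -0.1700)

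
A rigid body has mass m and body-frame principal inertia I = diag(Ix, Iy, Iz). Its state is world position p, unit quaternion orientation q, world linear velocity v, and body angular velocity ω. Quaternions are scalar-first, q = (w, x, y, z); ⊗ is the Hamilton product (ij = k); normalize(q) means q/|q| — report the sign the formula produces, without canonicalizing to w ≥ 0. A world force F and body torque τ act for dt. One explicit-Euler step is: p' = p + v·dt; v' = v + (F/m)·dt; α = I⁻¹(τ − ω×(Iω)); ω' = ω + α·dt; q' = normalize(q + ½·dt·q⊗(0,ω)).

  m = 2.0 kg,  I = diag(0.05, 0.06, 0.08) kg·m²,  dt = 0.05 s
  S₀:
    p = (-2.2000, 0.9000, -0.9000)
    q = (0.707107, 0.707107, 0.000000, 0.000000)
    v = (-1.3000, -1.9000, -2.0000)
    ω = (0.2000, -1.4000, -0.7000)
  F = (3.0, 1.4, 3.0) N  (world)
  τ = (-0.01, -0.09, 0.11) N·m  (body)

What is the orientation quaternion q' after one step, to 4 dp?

q' = (0.7030, 0.7101, -0.0124, -0.0371)

q⊗(0,ω) = (-0.1414214, 0.1414214, -0.4949749, -1.4849247)
q + ½dt·q⊗(0,ω), renormalized = (0.7030, 0.7101, -0.0124, -0.0371)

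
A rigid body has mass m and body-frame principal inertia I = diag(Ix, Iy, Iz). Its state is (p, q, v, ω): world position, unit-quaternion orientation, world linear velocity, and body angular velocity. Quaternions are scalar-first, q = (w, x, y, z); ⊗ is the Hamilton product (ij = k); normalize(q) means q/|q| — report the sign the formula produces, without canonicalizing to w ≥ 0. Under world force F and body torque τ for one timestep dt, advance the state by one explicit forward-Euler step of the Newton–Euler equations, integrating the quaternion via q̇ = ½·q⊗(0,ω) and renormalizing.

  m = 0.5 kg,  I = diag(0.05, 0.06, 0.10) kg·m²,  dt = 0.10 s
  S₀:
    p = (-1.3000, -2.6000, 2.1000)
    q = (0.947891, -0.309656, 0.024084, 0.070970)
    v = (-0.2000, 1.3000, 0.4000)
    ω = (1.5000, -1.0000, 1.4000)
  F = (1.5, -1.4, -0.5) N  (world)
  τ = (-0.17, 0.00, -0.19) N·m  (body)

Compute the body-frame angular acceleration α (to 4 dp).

ω×(Iω) gyroscopic = (-0.0560, -0.1050, -0.0150)
α = I⁻¹(τ − ω×Iω) = (-2.2800, 1.7500, -1.7500)

α = (-2.2800, 1.7500, -1.7500)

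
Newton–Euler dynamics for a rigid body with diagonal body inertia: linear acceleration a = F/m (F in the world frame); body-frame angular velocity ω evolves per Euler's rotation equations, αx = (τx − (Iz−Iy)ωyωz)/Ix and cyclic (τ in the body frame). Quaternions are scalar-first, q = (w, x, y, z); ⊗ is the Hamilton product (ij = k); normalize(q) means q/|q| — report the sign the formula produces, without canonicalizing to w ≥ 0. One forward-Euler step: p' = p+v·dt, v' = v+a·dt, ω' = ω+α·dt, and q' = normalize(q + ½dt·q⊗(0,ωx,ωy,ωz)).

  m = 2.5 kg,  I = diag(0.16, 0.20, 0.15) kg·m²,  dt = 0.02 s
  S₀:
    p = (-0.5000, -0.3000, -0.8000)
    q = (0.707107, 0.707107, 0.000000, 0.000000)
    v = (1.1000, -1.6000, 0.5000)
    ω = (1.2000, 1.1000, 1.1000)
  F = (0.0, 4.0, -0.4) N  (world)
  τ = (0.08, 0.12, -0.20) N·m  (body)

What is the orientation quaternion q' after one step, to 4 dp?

q' = (0.6985, 0.7155, 0.0000, 0.0156)

2q̇ = q⊗(0,ω) = (-0.8485284, 0.8485284, 0.0000000, 1.5556354)
updated quaternion q' = (0.6985, 0.7155, 0.0000, 0.0156)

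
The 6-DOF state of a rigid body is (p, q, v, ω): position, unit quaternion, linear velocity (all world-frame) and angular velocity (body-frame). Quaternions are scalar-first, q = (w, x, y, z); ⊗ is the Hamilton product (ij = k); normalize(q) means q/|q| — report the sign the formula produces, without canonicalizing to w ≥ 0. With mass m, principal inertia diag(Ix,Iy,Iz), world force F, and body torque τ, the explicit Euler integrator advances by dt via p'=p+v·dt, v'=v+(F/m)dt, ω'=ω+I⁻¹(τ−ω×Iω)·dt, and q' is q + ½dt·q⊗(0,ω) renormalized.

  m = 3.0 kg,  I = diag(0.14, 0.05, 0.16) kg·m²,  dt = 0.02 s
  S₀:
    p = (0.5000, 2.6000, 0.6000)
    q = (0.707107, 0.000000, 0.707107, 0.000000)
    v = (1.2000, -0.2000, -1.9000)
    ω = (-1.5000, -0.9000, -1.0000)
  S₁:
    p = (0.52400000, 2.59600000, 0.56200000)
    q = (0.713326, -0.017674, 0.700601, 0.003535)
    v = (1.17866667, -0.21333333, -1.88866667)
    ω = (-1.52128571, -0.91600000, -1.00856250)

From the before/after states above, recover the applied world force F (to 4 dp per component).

F = (-3.2000, -2.0000, 1.7000)

v₁ − v₀ = (-0.02133333, -0.01333333, 0.01133333)
m·(v₁−v₀)/dt = (-3.2000, -2.0000, 1.7000)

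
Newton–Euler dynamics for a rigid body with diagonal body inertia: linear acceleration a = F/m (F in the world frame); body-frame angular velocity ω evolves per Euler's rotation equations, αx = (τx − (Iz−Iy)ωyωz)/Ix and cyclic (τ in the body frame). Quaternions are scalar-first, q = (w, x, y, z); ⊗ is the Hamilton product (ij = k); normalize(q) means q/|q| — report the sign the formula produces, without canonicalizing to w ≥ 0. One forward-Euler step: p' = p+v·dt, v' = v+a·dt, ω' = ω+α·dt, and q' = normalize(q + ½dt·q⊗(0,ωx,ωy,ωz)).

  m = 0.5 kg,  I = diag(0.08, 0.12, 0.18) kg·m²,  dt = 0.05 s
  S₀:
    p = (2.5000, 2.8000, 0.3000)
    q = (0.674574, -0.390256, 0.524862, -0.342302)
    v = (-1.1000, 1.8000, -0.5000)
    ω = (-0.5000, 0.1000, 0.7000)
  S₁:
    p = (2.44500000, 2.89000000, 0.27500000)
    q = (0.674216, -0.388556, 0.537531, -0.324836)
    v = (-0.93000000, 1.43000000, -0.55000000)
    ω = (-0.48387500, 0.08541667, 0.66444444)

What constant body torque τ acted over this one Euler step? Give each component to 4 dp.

ω₁ − ω₀ = (0.01612500, -0.01458333, -0.03555556)
gyro term ω₀×Iω₀ = (0.0042, 0.0350, -0.0020)
I·α + gyro = (0.0300, 0.0000, -0.1300)

τ = (0.0300, 0.0000, -0.1300)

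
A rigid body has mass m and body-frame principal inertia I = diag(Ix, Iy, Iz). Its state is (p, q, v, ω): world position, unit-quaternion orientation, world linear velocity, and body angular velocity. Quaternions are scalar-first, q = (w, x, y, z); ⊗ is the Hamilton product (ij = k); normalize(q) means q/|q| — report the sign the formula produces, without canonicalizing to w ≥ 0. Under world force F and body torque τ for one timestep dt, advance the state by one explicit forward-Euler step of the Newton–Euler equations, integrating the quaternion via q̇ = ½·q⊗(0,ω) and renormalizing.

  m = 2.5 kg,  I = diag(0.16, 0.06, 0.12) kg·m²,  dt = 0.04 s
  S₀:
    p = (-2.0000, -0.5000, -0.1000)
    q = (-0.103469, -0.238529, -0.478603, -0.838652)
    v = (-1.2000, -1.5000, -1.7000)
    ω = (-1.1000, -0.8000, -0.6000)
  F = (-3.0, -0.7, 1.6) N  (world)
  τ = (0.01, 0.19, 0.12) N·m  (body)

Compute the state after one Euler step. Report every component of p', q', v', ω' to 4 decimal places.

p' = (-2.0480, -0.5600, -0.1680)
q' = (-0.1264, -0.2438, -0.4612, -0.8438)
v' = (-1.2480, -1.5112, -1.6744)
ω' = (-1.1047, -0.6909, -0.5307)

p' = p + v·dt = (-2.0480, -0.5600, -0.1680)
v + (F/m)dt = (-1.2480, -1.5112, -1.6744)
angular accel α = (-0.1175, 2.7267, 1.7333)
ω' = ω + α·dt = (-1.1047, -0.6909, -0.5307)
Hamilton product q⊗(0,ω) = (-1.1484555, -0.2699439, 0.8621750, -0.2735587)
q' = normalize(q + ½dt·q⊗(0,ω)) = (-0.1264, -0.2438, -0.4612, -0.8438)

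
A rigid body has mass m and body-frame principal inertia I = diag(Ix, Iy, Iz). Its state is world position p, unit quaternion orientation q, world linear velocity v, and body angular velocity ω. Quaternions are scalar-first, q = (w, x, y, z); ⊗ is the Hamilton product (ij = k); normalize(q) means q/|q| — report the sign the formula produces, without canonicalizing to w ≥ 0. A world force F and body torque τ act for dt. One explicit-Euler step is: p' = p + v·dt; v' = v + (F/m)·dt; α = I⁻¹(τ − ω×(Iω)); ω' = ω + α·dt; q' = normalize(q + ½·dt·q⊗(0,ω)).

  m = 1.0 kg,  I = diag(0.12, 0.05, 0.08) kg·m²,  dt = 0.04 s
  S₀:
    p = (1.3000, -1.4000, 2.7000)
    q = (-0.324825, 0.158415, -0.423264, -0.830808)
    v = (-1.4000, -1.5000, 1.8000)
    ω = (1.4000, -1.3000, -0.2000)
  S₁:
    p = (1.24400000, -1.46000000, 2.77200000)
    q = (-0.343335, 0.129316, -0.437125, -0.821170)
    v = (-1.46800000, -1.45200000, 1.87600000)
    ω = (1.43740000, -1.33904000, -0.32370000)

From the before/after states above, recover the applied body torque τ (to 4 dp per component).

τ = (0.1200, -0.0600, -0.1200)

rate change Δω = (0.03740000, -0.03904000, -0.12370000)
gyro term ω₀×Iω₀ = (0.0078, -0.0112, 0.1274)
τ = I·(Δω/dt) + ω₀×(Iω₀) = (0.1200, -0.0600, -0.1200)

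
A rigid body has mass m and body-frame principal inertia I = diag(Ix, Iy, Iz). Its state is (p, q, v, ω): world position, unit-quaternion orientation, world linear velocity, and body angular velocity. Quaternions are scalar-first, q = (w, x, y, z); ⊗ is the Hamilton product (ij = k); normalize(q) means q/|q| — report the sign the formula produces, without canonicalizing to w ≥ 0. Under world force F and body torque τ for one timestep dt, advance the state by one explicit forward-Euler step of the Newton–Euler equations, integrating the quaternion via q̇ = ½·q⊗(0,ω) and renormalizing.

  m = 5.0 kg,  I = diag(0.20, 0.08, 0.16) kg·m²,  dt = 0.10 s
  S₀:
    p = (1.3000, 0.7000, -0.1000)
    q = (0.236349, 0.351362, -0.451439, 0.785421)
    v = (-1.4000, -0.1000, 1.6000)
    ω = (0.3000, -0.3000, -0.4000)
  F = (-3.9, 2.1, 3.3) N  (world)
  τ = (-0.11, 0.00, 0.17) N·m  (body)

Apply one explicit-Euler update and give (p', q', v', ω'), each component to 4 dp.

p' = (1.1600, 0.6900, 0.0600)
q' = (0.2399, 0.3756, -0.4360, 0.7819)
v' = (-1.4780, -0.0580, 1.6660)
ω' = (0.2402, -0.2940, -0.3005)

precession coupling ω×(Iω) = (0.0096, -0.0048, 0.0108)
(τ − ω×Iω)/I = (-0.5980, 0.0600, 0.9950)
ω + α·dt = (0.2402, -0.2940, -0.3005)
2q̇ = q⊗(0,ω) = (0.0733281, 0.4871066, 0.3052664, -0.0645165)
updated quaternion q' = (0.2399, 0.3756, -0.4360, 0.7819)
linear accel F/m = (-0.7800, 0.4200, 0.6600)
p + v·dt = (1.1600, 0.6900, 0.0600)
new velocity v' = (-1.4780, -0.0580, 1.6660)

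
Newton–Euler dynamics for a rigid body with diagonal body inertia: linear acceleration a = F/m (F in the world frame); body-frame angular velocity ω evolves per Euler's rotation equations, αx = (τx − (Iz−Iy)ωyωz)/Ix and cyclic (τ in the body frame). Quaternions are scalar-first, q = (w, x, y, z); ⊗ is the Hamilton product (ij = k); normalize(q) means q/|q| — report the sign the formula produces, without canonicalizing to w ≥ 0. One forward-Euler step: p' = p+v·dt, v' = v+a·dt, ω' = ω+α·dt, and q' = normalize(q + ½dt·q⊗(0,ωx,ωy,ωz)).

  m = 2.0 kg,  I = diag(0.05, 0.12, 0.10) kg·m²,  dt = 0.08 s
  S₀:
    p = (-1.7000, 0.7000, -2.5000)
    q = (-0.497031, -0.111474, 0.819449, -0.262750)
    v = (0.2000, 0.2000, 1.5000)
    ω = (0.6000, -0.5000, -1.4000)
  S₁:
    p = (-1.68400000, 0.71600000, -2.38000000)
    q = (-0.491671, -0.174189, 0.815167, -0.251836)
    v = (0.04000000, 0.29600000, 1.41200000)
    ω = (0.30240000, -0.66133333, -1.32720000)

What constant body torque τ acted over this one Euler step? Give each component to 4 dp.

τ = (-0.2000, -0.2000, 0.0700)

Δω = ω₁−ω₀ = (-0.29760000, -0.16133333, 0.07280000)
ω₀×(Iω₀) = (-0.0140, 0.0420, -0.0210)
I·α + gyro = (-0.2000, -0.2000, 0.0700)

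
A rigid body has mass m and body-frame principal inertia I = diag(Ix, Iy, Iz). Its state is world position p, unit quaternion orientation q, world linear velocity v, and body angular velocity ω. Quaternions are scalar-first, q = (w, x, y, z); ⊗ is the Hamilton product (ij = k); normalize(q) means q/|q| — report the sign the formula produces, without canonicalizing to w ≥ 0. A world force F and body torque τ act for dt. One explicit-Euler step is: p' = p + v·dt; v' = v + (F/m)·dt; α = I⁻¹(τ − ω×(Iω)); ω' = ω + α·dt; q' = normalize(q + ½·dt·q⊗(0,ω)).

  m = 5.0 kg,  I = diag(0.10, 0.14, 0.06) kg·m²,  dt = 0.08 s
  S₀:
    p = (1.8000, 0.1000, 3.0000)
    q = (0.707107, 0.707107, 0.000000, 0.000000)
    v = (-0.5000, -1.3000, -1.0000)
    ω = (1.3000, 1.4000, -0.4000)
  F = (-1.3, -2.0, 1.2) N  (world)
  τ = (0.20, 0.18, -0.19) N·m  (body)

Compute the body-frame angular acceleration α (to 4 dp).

gyro term ω×Iω = (0.0448, -0.0208, 0.0728)
angular accel α = (1.5520, 1.4343, -4.3800)

α = (1.5520, 1.4343, -4.3800)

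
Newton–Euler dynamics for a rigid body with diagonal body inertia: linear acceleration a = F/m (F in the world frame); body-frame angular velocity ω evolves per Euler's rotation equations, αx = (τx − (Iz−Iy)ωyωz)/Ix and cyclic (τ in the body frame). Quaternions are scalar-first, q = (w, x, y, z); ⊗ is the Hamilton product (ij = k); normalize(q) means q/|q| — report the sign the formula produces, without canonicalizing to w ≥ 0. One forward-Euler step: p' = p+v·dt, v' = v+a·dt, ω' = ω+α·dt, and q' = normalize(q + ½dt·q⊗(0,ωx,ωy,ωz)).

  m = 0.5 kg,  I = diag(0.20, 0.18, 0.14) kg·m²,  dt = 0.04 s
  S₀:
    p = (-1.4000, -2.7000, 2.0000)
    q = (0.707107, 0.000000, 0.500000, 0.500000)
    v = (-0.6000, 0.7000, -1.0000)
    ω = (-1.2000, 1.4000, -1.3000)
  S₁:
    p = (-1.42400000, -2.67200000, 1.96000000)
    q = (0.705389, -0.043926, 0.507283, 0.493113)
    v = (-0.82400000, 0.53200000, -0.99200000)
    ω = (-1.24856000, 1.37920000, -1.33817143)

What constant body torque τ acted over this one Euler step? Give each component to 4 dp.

Δω = ω₁−ω₀ = (-0.04856000, -0.02080000, -0.03817143)
precession coupling = (0.0728, 0.0936, 0.0336)
τ = I·(Δω/dt) + ω₀×(Iω₀) = (-0.1700, 0.0000, -0.1000)

τ = (-0.1700, 0.0000, -0.1000)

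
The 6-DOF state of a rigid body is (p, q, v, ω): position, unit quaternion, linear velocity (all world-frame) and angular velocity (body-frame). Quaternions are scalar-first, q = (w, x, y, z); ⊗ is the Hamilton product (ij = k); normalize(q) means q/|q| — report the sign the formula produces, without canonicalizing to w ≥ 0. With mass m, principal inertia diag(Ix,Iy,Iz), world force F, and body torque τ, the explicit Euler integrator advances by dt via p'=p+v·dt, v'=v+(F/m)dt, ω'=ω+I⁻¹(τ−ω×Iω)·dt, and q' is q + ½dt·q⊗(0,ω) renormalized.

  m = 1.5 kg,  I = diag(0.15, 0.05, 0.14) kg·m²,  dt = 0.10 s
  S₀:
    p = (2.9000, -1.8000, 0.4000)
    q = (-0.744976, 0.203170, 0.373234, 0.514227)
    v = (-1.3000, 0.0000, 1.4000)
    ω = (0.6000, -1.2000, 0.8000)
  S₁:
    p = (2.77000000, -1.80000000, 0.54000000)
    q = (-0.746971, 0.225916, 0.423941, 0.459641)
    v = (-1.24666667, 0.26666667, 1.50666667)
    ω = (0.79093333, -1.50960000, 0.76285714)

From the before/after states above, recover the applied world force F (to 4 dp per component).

v₁ − v₀ = (0.05333333, 0.26666667, 0.10666667)
F = m·Δv/dt = (0.8000, 4.0000, 1.6000)

F = (0.8000, 4.0000, 1.6000)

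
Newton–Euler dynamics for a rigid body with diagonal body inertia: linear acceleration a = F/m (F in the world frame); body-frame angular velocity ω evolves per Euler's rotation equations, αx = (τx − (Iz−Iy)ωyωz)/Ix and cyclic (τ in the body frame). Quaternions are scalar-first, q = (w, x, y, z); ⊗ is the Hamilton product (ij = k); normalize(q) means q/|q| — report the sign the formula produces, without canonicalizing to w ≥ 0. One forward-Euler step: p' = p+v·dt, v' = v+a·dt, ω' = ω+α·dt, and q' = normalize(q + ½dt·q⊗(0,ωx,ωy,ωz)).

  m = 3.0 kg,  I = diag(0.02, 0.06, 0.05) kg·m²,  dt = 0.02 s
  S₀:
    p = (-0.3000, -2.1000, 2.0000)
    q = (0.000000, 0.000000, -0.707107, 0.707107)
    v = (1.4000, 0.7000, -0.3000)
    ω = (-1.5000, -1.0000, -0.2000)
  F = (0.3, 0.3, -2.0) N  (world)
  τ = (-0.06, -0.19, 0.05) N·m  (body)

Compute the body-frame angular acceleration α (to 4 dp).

precession coupling ω×(Iω) = (-0.0020, -0.0090, 0.0600)
(τ − ω×Iω)/I = (-2.9000, -3.0167, -0.2000)

α = (-2.9000, -3.0167, -0.2000)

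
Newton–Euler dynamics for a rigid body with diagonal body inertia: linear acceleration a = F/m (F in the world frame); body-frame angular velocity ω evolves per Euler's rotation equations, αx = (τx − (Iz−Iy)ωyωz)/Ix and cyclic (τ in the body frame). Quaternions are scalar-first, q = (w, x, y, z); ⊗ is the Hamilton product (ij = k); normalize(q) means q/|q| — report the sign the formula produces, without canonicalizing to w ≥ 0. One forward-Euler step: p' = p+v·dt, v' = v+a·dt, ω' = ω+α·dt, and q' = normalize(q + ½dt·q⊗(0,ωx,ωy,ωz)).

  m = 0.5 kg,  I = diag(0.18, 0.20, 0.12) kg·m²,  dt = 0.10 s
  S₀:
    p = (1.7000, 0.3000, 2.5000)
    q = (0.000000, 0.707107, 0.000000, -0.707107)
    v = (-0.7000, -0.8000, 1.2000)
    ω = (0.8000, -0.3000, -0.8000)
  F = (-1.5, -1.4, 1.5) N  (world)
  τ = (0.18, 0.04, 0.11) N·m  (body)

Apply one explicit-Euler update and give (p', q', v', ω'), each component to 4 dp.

p' = (1.6300, 0.2200, 2.6200)
q' = (-0.0565, 0.6953, 0.0000, -0.7165)
v' = (-1.0000, -1.0800, 1.5000)
ω' = (0.9107, -0.2608, -0.7043)

precession coupling ω×(Iω) = (-0.0192, -0.0384, -0.0048)
α = I⁻¹(τ − ω×Iω) = (1.1067, 0.3920, 0.9567)
ω + α·dt = (0.9107, -0.2608, -0.7043)
q⊗(0,ω) = (-1.1313712, -0.2121321, 0.0000000, -0.2121321)
updated quaternion q' = (-0.0565, 0.6953, 0.0000, -0.7165)
a = (-3.0000, -2.8000, 3.0000)
new position p' = (1.6300, 0.2200, 2.6200)
v' = v + a·dt = (-1.0000, -1.0800, 1.5000)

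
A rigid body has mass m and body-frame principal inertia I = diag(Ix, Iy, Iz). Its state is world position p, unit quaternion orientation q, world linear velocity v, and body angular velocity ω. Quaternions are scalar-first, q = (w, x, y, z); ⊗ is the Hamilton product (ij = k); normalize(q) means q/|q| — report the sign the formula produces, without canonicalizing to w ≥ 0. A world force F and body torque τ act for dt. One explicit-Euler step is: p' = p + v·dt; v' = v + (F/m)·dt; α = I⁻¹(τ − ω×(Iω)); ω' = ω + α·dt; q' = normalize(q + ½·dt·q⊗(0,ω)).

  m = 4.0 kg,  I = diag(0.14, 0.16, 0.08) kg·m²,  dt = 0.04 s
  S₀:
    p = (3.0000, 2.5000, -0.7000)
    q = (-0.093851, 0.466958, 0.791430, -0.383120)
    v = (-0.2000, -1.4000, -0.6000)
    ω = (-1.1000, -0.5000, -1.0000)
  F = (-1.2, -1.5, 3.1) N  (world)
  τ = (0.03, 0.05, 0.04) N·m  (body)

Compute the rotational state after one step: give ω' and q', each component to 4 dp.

(τ − ω×Iω)/I = (0.5000, -0.1000, 0.3625)
new body rate ω' = (-1.0800, -0.5040, -0.9855)
q⊗(0,ω) = (0.5262488, -0.8797539, 0.9353155, 0.7309450)
q + ½dt·q⊗(0,ω), renormalized = (-0.0833, 0.4491, 0.8097, -0.3683)

ω' = (-1.0800, -0.5040, -0.9855)
q' = (-0.0833, 0.4491, 0.8097, -0.3683)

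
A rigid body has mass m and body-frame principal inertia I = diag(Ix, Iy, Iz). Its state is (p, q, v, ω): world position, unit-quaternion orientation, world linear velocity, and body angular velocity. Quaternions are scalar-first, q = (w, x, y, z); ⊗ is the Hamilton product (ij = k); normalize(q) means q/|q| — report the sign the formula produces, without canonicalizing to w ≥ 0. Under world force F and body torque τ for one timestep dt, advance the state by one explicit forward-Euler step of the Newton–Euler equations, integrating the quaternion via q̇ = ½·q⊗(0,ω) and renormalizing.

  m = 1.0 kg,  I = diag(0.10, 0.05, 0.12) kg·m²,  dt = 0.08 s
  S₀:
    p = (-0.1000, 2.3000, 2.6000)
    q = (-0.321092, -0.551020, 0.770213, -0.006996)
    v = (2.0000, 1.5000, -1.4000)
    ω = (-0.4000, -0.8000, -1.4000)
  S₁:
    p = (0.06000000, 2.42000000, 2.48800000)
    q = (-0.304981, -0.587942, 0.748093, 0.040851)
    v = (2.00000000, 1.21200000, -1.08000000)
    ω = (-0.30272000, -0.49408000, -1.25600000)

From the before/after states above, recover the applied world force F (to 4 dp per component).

v₁ − v₀ = (0.00000000, -0.28800000, 0.32000000)
m·(v₁−v₀)/dt = (0.0000, -3.6000, 4.0000)

F = (0.0000, -3.6000, 4.0000)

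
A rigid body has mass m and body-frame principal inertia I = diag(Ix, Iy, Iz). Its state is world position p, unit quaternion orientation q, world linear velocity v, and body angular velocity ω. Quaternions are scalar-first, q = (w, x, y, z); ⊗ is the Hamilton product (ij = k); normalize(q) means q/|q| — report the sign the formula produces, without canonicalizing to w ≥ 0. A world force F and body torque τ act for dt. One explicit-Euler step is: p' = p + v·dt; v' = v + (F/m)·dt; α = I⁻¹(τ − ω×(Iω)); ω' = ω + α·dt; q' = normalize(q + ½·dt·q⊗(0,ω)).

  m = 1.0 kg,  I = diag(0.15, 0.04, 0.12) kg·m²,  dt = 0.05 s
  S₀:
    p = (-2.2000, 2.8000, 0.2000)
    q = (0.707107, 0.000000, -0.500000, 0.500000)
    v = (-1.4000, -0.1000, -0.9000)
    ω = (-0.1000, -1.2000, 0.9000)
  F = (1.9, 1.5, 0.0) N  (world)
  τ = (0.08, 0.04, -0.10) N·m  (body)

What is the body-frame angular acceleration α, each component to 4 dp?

α = (1.1093, 1.0675, -0.7233)

ω×(Iω) gyroscopic = (-0.0864, -0.0027, -0.0132)
α = I⁻¹(τ − ω×Iω) = (1.1093, 1.0675, -0.7233)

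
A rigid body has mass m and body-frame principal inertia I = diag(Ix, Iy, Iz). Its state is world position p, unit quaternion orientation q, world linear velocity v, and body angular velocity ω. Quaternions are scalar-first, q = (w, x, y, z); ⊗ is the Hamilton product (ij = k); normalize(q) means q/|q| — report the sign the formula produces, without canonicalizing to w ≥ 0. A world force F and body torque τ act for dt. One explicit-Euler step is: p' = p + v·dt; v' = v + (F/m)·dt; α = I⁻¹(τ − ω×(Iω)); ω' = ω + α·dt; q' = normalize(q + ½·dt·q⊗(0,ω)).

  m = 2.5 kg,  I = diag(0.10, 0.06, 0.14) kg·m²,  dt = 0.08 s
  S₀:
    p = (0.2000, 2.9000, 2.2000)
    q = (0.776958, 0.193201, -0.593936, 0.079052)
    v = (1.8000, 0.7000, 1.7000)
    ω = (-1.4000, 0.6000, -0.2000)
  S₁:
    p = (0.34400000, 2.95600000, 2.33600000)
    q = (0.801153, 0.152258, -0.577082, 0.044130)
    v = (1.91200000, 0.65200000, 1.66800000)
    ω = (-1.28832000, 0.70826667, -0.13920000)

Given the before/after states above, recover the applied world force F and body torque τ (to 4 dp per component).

F = (3.5000, -1.5000, -1.0000)
τ = (0.1300, 0.0700, 0.1400)

ω₁ − ω₀ = (0.11168000, 0.10826667, 0.06080000)
I·α + gyro = (0.1300, 0.0700, 0.1400)
v₁ − v₀ = (0.11200000, -0.04800000, -0.03200000)
m·(v₁−v₀)/dt = (3.5000, -1.5000, -1.0000)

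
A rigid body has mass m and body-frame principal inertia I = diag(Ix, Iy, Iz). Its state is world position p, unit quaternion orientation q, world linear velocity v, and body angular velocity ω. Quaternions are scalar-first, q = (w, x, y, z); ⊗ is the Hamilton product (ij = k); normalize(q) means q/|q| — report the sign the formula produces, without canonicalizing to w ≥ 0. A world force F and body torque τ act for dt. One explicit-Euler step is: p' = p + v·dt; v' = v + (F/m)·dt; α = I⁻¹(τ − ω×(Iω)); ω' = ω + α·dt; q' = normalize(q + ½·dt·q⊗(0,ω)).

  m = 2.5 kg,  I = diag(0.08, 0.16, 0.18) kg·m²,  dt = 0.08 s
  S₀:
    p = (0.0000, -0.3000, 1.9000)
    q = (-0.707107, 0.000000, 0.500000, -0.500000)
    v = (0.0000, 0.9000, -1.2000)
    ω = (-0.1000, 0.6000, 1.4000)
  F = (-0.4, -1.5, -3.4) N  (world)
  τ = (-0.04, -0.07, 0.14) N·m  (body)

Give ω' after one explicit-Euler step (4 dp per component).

ω' = (-0.1568, 0.5580, 1.4644)

gyro term ω×Iω = (0.0168, 0.0140, -0.0048)
(τ − ω×Iω)/I = (-0.7100, -0.5250, 0.8044)
ω + α·dt = (-0.1568, 0.5580, 1.4644)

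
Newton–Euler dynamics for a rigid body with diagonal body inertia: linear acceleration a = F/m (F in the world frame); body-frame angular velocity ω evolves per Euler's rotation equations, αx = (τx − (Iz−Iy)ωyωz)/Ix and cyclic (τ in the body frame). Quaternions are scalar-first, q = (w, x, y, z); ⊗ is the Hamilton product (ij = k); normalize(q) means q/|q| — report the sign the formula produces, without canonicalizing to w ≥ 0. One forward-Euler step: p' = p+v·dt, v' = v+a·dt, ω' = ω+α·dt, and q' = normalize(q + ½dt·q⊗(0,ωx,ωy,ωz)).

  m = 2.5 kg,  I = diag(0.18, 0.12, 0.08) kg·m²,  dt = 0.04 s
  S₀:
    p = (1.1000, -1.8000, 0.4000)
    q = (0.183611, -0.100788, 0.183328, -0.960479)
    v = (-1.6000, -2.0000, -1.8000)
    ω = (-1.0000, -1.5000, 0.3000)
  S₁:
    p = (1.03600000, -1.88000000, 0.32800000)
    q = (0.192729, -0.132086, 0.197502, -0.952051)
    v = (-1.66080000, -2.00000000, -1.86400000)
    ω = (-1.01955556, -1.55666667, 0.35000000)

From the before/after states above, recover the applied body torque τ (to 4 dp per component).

τ = (-0.0700, -0.2000, 0.0100)

Δω = ω₁−ω₀ = (-0.01955556, -0.05666667, 0.05000000)
ω₀×(Iω₀) = (0.0180, -0.0300, -0.0900)
applied torque τ = (-0.0700, -0.2000, 0.0100)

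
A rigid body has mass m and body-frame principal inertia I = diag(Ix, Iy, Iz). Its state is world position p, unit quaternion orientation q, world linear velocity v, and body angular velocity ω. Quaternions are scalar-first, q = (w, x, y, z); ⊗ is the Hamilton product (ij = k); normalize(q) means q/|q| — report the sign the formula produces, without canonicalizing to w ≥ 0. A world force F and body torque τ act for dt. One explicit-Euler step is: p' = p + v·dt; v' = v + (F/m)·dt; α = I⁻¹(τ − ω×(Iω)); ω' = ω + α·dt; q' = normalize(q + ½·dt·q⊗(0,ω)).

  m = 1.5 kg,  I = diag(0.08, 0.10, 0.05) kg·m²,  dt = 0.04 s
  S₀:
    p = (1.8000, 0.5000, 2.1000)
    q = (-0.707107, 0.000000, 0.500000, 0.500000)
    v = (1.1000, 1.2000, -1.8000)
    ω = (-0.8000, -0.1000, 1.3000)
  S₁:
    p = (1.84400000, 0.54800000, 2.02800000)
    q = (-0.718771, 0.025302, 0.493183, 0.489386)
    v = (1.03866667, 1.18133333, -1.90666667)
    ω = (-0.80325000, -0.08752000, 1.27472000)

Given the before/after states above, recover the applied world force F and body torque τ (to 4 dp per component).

F = (-2.3000, -0.7000, -4.0000)
τ = (0.0000, 0.0000, -0.0300)

rate change Δω = (-0.00325000, 0.01248000, -0.02528000)
ω₀×(Iω₀) = (0.0065, -0.0312, 0.0016)
I·α + gyro = (0.0000, 0.0000, -0.0300)
velocity change Δv = (-0.06133333, -0.01866667, -0.10666667)
F = m·Δv/dt = (-2.3000, -0.7000, -4.0000)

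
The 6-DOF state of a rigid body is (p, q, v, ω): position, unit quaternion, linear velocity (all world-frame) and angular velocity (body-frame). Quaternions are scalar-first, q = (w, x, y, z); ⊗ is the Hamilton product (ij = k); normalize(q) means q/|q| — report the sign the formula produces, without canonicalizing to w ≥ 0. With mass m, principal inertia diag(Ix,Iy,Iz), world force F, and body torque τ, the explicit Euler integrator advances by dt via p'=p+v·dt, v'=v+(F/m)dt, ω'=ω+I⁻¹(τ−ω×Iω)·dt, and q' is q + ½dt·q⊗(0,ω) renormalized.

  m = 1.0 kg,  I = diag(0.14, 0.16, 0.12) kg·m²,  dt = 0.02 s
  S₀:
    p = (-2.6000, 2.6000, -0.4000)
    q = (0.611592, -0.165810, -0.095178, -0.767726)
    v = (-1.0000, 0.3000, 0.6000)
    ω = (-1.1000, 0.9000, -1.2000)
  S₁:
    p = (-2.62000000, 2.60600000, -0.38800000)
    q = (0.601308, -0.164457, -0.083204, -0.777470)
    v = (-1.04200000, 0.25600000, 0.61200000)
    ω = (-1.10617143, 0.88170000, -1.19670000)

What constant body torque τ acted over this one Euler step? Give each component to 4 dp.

Δω = ω₁−ω₀ = (-0.00617143, -0.01830000, 0.00330000)
gyro term ω₀×Iω₀ = (0.0432, 0.0264, -0.0198)
applied torque τ = (0.0000, -0.1200, 0.0000)

τ = (0.0000, -0.1200, 0.0000)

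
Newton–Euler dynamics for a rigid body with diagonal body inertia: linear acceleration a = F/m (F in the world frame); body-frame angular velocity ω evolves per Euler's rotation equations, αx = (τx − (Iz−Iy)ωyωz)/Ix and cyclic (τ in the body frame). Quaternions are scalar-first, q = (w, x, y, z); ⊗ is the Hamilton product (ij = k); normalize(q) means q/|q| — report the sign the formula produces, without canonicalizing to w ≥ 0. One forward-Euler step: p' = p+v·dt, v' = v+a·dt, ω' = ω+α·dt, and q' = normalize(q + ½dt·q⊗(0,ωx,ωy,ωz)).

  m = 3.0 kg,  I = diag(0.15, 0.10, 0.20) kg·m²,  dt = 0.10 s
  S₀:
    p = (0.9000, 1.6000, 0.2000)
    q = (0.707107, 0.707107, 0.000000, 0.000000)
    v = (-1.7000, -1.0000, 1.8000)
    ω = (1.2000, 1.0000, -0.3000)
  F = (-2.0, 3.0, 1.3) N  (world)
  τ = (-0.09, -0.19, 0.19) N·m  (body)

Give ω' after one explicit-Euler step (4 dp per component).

ω' = (1.1600, 0.7920, -0.1750)

(τ − ω×Iω)/I = (-0.4000, -2.0800, 1.2500)
ω + α·dt = (1.1600, 0.7920, -0.1750)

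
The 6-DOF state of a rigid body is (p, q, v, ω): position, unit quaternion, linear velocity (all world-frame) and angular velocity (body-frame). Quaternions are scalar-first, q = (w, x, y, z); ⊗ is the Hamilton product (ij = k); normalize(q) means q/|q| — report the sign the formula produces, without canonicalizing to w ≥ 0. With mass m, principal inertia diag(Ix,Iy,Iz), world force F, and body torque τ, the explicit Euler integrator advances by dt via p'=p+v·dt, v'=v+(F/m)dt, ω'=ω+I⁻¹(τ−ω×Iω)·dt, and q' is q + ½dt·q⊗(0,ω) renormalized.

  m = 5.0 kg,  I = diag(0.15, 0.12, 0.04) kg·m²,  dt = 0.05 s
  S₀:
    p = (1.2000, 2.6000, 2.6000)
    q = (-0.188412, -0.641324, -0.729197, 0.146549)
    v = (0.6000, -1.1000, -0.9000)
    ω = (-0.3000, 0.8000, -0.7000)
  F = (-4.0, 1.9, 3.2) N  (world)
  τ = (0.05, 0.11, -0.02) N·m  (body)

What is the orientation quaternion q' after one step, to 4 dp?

Hamilton product q⊗(0,ω) = (0.4935447, 0.4497223, -0.6436211, -0.5999299)
updated quaternion q' = (-0.1760, -0.6298, -0.7450, 0.1315)

q' = (-0.1760, -0.6298, -0.7450, 0.1315)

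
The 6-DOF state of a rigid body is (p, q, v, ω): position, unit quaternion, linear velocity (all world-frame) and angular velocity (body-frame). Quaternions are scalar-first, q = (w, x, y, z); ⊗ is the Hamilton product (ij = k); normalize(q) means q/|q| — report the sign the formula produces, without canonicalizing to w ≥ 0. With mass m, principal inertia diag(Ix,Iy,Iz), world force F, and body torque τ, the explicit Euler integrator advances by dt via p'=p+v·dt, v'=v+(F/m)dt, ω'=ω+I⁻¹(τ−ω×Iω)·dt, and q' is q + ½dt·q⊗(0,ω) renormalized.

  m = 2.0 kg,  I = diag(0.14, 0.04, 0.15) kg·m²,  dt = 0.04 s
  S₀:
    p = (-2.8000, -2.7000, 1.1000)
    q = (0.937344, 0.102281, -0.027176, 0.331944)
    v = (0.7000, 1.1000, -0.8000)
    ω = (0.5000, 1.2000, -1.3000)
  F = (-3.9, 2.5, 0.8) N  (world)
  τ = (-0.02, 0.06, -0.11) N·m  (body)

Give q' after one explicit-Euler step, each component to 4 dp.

2q̇ = q⊗(0,ω) = (0.4129979, 0.1056680, 1.4237501, -1.0822220)
q' = normalize(q + ½dt·q⊗(0,ω)) = (0.9450, 0.1043, 0.0013, 0.3101)

q' = (0.9450, 0.1043, 0.0013, 0.3101)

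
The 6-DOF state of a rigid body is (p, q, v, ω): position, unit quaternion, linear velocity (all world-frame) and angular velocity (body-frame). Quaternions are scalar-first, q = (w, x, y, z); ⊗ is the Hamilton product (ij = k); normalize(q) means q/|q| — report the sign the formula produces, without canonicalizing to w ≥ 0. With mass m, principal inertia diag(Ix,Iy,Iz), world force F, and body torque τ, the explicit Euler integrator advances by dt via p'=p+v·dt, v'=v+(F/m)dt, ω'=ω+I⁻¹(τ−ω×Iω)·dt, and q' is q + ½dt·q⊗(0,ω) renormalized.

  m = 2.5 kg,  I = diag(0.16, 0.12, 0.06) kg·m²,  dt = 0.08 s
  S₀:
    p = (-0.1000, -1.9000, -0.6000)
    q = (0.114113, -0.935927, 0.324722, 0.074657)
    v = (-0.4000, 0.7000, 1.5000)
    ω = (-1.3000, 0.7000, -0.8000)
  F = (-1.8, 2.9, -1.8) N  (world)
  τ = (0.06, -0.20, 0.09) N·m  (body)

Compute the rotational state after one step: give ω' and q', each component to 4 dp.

precession coupling ω×(Iω) = (0.0336, 0.1040, 0.0364)
angular accel α = (0.1650, -2.5333, 0.8933)
ω + α·dt = (-1.2868, 0.4973, -0.7285)
Hamilton product q⊗(0,ω) = (-1.3842849, -0.4603844, -0.7659166, -0.3243007)
updated quaternion q' = (0.0586, -0.9522, 0.2934, 0.0615)

ω' = (-1.2868, 0.4973, -0.7285)
q' = (0.0586, -0.9522, 0.2934, 0.0615)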